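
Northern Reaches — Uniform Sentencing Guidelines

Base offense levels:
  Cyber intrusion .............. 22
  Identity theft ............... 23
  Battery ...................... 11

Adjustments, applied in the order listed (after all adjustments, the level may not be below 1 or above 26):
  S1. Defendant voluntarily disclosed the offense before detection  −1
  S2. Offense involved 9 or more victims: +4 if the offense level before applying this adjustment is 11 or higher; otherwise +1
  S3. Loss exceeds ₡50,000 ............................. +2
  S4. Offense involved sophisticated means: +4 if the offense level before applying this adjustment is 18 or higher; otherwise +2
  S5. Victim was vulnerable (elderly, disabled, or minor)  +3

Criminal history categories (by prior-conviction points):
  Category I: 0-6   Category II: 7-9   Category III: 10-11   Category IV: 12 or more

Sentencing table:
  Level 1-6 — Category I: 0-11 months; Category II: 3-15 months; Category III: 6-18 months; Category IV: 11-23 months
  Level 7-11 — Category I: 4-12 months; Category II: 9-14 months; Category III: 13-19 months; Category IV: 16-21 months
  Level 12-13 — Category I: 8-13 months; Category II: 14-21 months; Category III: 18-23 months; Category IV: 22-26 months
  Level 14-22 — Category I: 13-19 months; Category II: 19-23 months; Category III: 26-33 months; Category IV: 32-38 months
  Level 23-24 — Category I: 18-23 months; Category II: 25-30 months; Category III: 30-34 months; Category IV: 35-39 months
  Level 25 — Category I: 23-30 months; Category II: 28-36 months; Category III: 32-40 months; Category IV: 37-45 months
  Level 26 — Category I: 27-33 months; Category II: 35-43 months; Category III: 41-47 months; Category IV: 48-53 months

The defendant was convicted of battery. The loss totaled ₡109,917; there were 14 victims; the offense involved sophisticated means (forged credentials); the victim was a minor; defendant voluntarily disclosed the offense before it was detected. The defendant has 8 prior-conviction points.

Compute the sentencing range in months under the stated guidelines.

Base offense level for battery: 11.
S1 applies: 11 − 1 = 10.
S2 applies (level before this adjustment is 10 < 11, so +1): 10 + 1 = 11.
S3 applies: 11 + 2 = 13.
S4 applies (level before this adjustment is 13 < 18, so +2): 13 + 2 = 15.
S5 applies: 15 + 3 = 18.
Final offense level: 18.
Criminal history: 8 prior points → Category II (7-9).
Level 18 falls in the 14-22 band.
Grid: Level 14-22 × Category II = 19-23 months.

19-23 months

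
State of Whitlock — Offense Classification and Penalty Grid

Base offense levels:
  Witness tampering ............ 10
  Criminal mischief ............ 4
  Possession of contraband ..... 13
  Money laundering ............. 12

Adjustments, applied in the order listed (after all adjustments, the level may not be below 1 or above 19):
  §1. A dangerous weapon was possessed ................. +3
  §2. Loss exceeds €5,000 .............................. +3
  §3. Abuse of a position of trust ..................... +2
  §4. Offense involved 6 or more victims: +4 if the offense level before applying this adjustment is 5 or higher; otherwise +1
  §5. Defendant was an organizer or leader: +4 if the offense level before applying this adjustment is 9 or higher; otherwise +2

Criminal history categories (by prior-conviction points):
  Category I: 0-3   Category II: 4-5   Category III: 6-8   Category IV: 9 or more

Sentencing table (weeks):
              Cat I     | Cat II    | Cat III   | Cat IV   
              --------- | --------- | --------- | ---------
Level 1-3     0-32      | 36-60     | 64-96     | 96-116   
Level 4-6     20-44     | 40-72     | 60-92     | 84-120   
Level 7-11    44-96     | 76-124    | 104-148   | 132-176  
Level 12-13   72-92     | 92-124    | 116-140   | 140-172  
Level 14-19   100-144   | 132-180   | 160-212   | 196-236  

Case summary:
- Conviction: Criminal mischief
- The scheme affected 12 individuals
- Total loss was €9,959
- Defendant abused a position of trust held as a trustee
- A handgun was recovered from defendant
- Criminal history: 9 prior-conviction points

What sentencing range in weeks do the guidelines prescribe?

196-236 weeks

Base offense level for criminal mischief: 4.
§1 applies: 4 + 3 = 7.
§2 applies: 7 + 3 = 10.
§3 applies: 10 + 2 = 12.
§4 applies (level before this adjustment is 12 ≥ 5, so +4): 12 + 4 = 16.
Final offense level: 16.
Criminal history: 9 prior points → Category IV (9+).
Level 16 falls in the 14-19 band.
Grid: Level 14-19 × Category IV = 196-236 weeks.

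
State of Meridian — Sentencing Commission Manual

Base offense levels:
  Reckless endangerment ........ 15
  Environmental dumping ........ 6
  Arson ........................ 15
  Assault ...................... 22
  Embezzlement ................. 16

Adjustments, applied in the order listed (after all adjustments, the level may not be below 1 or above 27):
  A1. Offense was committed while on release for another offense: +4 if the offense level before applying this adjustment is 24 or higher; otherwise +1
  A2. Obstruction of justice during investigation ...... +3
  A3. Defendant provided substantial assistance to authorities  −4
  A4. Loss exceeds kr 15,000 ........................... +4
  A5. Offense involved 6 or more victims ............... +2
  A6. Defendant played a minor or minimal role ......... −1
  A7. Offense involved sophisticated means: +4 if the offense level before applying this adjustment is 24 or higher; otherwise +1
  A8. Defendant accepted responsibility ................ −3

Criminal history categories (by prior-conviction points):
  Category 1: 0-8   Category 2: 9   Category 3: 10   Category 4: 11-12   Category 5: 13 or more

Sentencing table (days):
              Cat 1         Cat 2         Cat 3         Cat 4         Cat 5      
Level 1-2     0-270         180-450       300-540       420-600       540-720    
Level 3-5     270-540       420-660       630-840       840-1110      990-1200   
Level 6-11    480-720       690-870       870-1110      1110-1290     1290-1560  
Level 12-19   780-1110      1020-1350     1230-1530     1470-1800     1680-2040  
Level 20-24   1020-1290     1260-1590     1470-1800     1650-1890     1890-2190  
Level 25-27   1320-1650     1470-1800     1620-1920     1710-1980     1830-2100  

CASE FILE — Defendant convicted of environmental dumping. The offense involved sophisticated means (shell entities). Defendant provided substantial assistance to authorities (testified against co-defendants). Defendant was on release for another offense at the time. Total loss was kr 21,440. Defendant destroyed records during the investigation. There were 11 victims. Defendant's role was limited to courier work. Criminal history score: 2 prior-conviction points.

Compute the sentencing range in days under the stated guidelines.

780-1110 days

Base offense level for environmental dumping: 6.
A1 applies (level before this adjustment is 6 < 24, so +1): 6 + 1 = 7.
A2 applies: 7 + 3 = 10.
A3 applies: 10 − 4 = 6.
A4 applies: 6 + 4 = 10.
A5 applies: 10 + 2 = 12.
A6 applies: 12 − 1 = 11.
A7 applies (level before this adjustment is 11 < 24, so +1): 11 + 1 = 12.
A8 does not apply.
Final offense level: 12.
Criminal history: 2 prior points → Category 1 (0-8).
Level 12 falls in the 12-19 band.
Grid: Level 12-19 × Category 1 = 780-1110 days.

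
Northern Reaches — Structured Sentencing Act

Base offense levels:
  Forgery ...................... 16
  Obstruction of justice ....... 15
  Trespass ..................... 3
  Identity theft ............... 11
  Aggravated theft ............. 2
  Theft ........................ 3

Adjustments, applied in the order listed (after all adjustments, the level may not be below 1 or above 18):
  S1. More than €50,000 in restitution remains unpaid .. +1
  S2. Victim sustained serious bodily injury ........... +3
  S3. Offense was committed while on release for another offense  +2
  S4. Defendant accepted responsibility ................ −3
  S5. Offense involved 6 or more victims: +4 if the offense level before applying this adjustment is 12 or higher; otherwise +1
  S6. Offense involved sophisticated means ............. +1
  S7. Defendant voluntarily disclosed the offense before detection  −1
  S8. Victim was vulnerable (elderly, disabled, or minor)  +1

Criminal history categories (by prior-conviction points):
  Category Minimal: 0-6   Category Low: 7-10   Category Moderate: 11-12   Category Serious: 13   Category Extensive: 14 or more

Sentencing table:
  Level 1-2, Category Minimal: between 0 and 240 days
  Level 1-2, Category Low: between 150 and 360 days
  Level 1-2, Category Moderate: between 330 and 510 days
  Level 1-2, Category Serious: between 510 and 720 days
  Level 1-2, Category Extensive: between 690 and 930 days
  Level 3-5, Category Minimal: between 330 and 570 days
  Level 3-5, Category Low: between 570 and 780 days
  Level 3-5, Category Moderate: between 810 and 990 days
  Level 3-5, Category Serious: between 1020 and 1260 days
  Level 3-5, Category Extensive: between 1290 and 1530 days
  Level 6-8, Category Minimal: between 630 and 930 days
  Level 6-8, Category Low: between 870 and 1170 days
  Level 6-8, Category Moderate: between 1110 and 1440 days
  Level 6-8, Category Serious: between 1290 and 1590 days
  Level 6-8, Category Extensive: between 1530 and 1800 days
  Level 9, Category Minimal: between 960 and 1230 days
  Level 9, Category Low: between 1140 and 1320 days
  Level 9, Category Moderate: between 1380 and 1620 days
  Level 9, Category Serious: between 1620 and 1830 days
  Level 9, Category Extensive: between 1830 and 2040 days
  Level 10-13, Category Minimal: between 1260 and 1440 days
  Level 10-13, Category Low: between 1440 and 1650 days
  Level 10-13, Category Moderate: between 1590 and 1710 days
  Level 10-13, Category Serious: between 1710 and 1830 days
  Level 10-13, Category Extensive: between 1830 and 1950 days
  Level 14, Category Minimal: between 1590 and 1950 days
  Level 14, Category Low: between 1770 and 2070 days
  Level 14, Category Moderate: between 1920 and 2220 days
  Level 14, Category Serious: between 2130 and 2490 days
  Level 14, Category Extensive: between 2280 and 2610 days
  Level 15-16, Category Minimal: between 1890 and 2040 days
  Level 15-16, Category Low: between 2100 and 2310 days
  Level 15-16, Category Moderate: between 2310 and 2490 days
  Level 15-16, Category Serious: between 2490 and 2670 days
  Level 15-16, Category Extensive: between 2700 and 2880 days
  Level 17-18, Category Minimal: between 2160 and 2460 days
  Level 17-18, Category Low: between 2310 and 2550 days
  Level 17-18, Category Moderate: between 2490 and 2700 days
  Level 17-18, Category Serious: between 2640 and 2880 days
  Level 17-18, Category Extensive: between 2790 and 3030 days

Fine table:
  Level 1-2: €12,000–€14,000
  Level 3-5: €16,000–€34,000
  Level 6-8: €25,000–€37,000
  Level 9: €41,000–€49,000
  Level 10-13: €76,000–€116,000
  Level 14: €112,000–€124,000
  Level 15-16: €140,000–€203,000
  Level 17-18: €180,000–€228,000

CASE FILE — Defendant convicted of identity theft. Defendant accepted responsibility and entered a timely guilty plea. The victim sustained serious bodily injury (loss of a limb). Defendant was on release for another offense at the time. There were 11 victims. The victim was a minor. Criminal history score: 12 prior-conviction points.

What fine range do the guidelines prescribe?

€180,000–€228,000

Base offense level for identity theft: 11.
S2 applies: 11 + 3 = 14.
S3 applies: 14 + 2 = 16.
S4 applies: 16 − 3 = 13.
S5 applies (level before this adjustment is 13 ≥ 12, so +4): 13 + 4 = 17.
S6 does not apply.
S8 applies: 17 + 1 = 18.
Final offense level: 18.
Level 18 falls in the 17-18 band.
Fine table: Level 17-18 → €180,000–€228,000.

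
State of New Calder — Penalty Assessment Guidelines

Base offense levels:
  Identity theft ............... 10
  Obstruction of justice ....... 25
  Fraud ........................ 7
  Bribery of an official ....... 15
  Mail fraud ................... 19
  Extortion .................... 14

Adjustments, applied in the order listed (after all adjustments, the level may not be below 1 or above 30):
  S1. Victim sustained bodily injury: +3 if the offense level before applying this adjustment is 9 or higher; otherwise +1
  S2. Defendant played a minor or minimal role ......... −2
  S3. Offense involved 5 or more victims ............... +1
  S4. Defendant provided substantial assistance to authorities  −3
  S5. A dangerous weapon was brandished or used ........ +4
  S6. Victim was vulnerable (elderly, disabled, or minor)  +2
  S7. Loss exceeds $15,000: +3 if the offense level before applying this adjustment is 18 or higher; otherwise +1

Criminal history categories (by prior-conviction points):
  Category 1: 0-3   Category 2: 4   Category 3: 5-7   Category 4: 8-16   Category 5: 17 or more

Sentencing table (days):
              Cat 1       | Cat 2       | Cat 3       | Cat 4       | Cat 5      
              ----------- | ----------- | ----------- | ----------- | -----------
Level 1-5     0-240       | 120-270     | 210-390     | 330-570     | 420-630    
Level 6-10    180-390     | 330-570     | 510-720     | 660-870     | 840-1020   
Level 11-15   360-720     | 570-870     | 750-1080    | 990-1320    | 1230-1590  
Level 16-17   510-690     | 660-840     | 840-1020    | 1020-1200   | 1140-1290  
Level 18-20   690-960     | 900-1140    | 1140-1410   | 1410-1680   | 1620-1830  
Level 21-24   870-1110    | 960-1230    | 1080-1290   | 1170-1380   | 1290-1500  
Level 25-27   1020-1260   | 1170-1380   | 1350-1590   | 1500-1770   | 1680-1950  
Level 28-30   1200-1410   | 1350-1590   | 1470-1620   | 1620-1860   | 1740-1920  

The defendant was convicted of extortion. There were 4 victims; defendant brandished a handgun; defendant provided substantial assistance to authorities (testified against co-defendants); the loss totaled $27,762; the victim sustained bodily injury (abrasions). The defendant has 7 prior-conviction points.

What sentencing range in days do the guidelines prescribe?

Base offense level for extortion: 14.
S1 applies (level before this adjustment is 14 ≥ 9, so +3): 14 + 3 = 17.
S2 does not apply.
S4 applies: 17 − 3 = 14.
S5 applies: 14 + 4 = 18.
S6 does not apply.
S7 applies (level before this adjustment is 18 ≥ 18, so +3): 18 + 3 = 21.
Final offense level: 21.
Criminal history: 7 prior points → Category 3 (5-7).
Level 21 falls in the 21-24 band.
Grid: Level 21-24 × Category 3 = 1080-1290 days.

1080-1290 days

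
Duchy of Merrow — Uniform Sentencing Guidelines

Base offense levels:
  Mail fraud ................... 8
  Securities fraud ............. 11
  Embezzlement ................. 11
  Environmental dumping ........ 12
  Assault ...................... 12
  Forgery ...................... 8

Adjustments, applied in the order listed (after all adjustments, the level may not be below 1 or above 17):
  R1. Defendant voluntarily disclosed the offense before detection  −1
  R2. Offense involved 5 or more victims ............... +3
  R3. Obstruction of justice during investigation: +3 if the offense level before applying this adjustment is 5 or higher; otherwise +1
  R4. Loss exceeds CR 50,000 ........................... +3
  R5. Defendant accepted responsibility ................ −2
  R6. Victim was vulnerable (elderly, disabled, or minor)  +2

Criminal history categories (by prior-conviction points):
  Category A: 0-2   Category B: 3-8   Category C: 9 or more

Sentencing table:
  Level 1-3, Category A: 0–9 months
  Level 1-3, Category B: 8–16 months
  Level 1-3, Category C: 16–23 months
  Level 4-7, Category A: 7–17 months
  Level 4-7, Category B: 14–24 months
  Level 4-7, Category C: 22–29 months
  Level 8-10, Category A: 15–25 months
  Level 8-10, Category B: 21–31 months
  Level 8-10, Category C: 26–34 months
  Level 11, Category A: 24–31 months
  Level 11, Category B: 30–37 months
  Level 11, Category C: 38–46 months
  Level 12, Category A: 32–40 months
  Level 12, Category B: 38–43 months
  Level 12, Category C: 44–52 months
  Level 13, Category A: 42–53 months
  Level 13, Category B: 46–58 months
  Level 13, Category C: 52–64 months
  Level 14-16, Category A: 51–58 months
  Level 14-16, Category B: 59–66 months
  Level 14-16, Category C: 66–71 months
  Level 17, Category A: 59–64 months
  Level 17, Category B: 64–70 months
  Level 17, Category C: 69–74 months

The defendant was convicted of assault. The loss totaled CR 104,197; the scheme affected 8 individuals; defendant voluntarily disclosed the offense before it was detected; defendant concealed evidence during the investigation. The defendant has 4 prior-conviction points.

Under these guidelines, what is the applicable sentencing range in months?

64-70 months

Base offense level for assault: 12.
R1 applies: 12 − 1 = 11.
R2 applies: 11 + 3 = 14.
R3 applies (level before this adjustment is 14 ≥ 5, so +3): 14 + 3 = 17.
R4 applies: 17 + 3 = 20.
R6 does not apply.
Level 20 exceeds the maximum of 17; capped at 17.
Final offense level: 17.
Criminal history: 4 prior points → Category B (3-8).
Level 17 falls in the 17 band.
Grid: Level 17 × Category B = 64-70 months.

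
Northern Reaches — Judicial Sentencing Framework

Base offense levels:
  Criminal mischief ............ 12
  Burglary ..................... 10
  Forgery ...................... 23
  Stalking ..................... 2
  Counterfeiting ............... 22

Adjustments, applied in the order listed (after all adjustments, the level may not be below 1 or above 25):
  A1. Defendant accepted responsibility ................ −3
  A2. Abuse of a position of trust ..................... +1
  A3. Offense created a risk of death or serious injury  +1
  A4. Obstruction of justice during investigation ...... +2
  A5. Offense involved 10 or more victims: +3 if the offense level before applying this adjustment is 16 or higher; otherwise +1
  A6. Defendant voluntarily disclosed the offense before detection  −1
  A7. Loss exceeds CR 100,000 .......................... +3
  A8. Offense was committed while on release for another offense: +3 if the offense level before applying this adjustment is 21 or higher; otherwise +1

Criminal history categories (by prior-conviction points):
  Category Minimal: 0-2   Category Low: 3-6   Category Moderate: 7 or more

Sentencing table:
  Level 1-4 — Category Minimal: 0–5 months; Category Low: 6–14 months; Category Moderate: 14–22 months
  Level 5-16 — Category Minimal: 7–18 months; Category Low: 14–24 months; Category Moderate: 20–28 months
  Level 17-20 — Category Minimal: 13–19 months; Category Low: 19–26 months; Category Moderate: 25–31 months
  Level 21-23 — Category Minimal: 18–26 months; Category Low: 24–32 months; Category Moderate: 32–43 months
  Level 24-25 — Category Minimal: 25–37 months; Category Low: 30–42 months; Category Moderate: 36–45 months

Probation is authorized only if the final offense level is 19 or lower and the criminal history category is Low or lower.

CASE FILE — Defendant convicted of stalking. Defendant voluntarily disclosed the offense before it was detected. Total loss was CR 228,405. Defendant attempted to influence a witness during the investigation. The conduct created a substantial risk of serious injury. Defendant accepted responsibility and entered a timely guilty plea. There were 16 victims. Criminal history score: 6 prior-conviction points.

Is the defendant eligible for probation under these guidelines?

Yes

Base offense level for stalking: 2.
A1 applies: 2 − 3 = -1.
A2 does not apply.
A3 applies: -1 + 1 = 0.
A4 applies: 0 + 2 = 2.
A5 applies (level before this adjustment is 2 < 16, so +1): 2 + 1 = 3.
A6 applies: 3 − 1 = 2.
A7 applies: 2 + 3 = 5.
A8 does not apply.
Final offense level: 5.
Criminal history: 6 prior points → Category Low (3-6).
Level 5 falls in the 5-16 band.
Grid: Level 5-16 × Category Low = 14-24 months.
Probation check: level 5 ≤ 19 and category Low ≤ Low → eligible.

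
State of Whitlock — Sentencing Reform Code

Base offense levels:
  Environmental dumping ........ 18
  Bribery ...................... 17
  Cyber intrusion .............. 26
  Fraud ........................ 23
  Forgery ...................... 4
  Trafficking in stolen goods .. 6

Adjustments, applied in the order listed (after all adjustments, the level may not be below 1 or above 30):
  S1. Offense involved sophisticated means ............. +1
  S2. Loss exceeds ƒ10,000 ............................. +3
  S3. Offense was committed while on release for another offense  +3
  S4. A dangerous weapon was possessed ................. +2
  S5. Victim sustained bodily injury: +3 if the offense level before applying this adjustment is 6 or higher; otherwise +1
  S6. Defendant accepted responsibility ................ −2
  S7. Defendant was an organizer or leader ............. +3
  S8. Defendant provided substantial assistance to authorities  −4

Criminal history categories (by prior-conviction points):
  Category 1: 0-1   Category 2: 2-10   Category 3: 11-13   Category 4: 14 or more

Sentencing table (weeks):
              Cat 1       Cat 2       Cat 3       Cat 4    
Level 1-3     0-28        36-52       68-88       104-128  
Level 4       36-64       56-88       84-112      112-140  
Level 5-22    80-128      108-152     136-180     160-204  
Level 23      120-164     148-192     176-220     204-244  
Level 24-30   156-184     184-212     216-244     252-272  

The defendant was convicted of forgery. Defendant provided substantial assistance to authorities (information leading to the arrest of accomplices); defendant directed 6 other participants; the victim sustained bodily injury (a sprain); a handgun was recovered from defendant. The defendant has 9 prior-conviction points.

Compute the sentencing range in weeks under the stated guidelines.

Base offense level for forgery: 4.
S1 does not apply.
S2 does not apply.
S3 does not apply.
S4 applies: 4 + 2 = 6.
S5 applies (level before this adjustment is 6 ≥ 6, so +3): 6 + 3 = 9.
S6 does not apply.
S7 applies: 9 + 3 = 12.
S8 applies: 12 − 4 = 8.
Final offense level: 8.
Criminal history: 9 prior points → Category 2 (2-10).
Level 8 falls in the 5-22 band.
Grid: Level 5-22 × Category 2 = 108-152 weeks.

108-152 weeks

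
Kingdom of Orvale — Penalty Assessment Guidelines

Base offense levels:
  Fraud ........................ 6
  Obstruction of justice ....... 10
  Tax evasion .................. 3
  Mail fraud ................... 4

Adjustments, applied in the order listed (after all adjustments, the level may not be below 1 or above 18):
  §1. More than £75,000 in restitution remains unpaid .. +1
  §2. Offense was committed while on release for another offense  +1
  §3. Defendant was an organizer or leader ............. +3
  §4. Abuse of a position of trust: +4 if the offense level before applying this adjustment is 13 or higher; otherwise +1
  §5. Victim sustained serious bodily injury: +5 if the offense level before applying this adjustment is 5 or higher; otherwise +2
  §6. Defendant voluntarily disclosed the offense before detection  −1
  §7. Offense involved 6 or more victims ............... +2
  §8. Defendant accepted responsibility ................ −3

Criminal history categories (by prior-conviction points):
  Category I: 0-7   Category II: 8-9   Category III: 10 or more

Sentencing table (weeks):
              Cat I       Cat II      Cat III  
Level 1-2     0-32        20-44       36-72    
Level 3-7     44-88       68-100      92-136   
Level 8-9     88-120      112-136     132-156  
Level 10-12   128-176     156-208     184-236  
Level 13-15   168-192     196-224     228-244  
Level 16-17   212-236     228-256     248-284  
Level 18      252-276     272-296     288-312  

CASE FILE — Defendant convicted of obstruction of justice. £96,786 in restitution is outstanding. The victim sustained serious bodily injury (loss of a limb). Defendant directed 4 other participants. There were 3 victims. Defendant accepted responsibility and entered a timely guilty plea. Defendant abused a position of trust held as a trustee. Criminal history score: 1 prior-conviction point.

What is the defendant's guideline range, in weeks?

Base offense level for obstruction of justice: 10.
§1 applies: 10 + 1 = 11.
§3 applies: 11 + 3 = 14.
§4 applies (level before this adjustment is 14 ≥ 13, so +4): 14 + 4 = 18.
§5 applies (level before this adjustment is 18 ≥ 5, so +5): 18 + 5 = 23.
§6 does not apply.
§7 does not apply.
§8 applies: 23 − 3 = 20.
Level 20 exceeds the maximum of 18; capped at 18.
Final offense level: 18.
Criminal history: 1 prior point → Category I (0-7).
Level 18 falls in the 18 band.
Grid: Level 18 × Category I = 252-276 weeks.

252-276 weeks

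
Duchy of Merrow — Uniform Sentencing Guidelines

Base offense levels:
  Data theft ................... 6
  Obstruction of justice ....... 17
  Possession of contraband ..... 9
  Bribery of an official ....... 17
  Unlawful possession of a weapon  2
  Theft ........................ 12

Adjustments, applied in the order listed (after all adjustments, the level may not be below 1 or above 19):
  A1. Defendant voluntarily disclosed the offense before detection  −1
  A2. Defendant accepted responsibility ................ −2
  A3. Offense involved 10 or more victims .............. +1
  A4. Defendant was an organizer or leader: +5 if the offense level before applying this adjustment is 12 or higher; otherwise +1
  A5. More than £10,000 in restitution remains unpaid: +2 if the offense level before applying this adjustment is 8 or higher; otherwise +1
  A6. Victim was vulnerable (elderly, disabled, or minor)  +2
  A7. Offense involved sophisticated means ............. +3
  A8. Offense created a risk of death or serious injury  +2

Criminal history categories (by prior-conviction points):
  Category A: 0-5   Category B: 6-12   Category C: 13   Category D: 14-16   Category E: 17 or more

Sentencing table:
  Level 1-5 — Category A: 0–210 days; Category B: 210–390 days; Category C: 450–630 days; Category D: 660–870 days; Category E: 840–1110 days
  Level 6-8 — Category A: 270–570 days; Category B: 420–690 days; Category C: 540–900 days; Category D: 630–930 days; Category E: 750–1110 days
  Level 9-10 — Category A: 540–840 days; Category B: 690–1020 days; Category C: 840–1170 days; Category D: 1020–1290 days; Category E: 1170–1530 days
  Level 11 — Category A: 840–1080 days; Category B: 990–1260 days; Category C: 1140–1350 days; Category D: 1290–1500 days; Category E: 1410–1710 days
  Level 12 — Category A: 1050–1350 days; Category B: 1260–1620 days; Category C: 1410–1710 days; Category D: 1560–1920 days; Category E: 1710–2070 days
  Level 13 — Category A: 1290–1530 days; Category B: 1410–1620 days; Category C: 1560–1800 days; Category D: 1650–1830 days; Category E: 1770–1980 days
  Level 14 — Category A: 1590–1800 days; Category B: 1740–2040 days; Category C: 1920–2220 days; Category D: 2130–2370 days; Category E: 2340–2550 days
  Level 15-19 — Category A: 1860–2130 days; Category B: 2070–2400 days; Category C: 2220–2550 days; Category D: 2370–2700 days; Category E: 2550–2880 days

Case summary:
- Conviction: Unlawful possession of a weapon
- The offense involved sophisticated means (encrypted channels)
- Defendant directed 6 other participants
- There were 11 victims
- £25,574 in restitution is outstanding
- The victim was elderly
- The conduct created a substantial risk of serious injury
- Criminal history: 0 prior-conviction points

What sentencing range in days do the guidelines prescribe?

Base offense level for unlawful possession of a weapon: 2.
A2 does not apply.
A3 applies: 2 + 1 = 3.
A4 applies (level before this adjustment is 3 < 12, so +1): 3 + 1 = 4.
A5 applies (level before this adjustment is 4 < 8, so +1): 4 + 1 = 5.
A6 applies: 5 + 2 = 7.
A7 applies: 7 + 3 = 10.
A8 applies: 10 + 2 = 12.
Final offense level: 12.
Criminal history: 0 prior points → Category A (0-5).
Level 12 falls in the 12 band.
Grid: Level 12 × Category A = 1050-1350 days.

1050-1350 days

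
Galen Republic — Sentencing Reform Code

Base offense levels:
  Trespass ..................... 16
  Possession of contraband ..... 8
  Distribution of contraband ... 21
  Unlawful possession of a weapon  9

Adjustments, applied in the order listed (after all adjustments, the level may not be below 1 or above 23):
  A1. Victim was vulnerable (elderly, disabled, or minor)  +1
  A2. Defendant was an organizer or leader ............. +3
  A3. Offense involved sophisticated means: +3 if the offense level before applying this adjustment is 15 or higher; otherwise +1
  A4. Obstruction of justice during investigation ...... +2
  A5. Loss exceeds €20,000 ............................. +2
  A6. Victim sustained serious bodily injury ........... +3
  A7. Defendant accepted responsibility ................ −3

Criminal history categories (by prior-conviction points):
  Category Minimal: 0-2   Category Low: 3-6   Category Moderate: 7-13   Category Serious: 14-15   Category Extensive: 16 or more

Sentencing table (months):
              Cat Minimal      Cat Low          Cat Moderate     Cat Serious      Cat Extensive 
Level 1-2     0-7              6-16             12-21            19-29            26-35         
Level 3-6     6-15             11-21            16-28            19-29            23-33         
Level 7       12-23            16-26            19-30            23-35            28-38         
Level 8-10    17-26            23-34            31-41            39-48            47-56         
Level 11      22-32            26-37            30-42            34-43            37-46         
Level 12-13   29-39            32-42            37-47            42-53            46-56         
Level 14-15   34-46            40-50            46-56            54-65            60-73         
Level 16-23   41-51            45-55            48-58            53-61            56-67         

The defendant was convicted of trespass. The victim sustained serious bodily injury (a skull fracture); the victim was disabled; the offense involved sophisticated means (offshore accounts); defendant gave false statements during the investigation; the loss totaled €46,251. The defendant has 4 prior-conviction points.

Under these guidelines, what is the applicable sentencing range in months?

Base offense level for trespass: 16.
A1 applies: 16 + 1 = 17.
A2 does not apply.
A3 applies (level before this adjustment is 17 ≥ 15, so +3): 17 + 3 = 20.
A4 applies: 20 + 2 = 22.
A5 applies: 22 + 2 = 24.
A6 applies: 24 + 3 = 27.
Level 27 exceeds the maximum of 23; capped at 23.
Final offense level: 23.
Criminal history: 4 prior points → Category Low (3-6).
Level 23 falls in the 16-23 band.
Grid: Level 16-23 × Category Low = 45-55 months.

45-55 months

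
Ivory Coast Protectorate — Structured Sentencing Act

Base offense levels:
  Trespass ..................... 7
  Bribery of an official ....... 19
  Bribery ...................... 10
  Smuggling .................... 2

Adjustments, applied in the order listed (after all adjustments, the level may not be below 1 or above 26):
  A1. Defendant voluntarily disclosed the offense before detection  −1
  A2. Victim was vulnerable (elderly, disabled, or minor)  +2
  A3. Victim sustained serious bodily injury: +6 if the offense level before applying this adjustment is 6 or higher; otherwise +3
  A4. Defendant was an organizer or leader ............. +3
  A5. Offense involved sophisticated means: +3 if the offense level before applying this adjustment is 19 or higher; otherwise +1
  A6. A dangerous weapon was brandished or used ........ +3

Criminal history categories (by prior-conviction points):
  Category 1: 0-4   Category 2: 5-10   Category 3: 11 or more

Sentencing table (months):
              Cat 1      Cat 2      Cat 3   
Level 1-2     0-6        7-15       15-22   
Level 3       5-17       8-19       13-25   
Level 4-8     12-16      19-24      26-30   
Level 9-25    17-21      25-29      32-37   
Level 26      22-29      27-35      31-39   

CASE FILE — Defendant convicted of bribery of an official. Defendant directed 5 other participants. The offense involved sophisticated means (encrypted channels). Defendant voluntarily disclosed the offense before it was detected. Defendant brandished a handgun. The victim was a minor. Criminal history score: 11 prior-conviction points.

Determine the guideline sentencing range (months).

31-39 months

Base offense level for bribery of an official: 19.
A1 applies: 19 − 1 = 18.
A2 applies: 18 + 2 = 20.
A3 does not apply.
A4 applies: 20 + 3 = 23.
A5 applies (level before this adjustment is 23 ≥ 19, so +3): 23 + 3 = 26.
A6 applies: 26 + 3 = 29.
Level 29 exceeds the maximum of 26; capped at 26.
Final offense level: 26.
Criminal history: 11 prior points → Category 3 (11+).
Level 26 falls in the 26 band.
Grid: Level 26 × Category 3 = 31-39 months.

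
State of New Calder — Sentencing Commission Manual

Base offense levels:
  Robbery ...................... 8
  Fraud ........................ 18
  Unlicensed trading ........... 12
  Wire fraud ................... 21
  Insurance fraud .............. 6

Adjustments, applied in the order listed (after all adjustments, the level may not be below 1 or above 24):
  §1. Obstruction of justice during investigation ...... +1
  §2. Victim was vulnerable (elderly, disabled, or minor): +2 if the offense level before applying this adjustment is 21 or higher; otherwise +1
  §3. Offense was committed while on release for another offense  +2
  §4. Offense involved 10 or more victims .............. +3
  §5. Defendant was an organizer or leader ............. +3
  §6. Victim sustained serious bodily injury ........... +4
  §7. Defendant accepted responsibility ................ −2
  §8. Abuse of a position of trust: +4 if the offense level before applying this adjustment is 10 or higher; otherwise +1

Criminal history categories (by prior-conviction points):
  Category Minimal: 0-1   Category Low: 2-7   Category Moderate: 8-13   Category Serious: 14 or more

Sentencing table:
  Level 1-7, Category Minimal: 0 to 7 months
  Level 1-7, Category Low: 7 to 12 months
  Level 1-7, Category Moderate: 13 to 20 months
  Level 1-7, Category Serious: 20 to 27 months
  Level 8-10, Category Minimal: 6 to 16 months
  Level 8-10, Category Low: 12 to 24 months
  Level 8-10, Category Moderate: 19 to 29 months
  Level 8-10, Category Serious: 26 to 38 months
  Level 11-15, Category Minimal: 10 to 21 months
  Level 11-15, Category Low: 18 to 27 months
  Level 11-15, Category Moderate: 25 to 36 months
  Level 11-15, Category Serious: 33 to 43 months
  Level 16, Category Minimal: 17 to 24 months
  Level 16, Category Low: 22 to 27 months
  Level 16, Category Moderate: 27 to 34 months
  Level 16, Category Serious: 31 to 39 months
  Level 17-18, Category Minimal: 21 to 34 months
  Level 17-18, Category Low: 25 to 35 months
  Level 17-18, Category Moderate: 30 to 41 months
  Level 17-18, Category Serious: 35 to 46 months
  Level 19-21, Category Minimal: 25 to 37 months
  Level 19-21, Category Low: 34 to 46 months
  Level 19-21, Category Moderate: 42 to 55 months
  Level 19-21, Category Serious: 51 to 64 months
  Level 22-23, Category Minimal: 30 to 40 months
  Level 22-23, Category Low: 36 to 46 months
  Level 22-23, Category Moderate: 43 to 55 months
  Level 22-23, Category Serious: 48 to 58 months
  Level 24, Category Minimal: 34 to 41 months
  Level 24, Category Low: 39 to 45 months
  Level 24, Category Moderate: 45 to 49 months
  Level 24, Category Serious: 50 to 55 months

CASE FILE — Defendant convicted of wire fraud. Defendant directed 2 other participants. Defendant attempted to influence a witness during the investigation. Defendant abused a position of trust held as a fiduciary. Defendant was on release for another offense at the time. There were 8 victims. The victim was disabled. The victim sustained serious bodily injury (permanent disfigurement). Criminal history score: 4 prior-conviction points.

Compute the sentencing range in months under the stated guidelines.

Base offense level for wire fraud: 21.
§1 applies: 21 + 1 = 22.
§2 applies (level before this adjustment is 22 ≥ 21, so +2): 22 + 2 = 24.
§3 applies: 24 + 2 = 26.
§5 applies: 26 + 3 = 29.
§6 applies: 29 + 4 = 33.
§7 does not apply.
§8 applies (level before this adjustment is 33 ≥ 10, so +4): 33 + 4 = 37.
Level 37 exceeds the maximum of 24; capped at 24.
Final offense level: 24.
Criminal history: 4 prior points → Category Low (2-7).
Level 24 falls in the 24 band.
Grid: Level 24 × Category Low = 39-45 months.

39-45 months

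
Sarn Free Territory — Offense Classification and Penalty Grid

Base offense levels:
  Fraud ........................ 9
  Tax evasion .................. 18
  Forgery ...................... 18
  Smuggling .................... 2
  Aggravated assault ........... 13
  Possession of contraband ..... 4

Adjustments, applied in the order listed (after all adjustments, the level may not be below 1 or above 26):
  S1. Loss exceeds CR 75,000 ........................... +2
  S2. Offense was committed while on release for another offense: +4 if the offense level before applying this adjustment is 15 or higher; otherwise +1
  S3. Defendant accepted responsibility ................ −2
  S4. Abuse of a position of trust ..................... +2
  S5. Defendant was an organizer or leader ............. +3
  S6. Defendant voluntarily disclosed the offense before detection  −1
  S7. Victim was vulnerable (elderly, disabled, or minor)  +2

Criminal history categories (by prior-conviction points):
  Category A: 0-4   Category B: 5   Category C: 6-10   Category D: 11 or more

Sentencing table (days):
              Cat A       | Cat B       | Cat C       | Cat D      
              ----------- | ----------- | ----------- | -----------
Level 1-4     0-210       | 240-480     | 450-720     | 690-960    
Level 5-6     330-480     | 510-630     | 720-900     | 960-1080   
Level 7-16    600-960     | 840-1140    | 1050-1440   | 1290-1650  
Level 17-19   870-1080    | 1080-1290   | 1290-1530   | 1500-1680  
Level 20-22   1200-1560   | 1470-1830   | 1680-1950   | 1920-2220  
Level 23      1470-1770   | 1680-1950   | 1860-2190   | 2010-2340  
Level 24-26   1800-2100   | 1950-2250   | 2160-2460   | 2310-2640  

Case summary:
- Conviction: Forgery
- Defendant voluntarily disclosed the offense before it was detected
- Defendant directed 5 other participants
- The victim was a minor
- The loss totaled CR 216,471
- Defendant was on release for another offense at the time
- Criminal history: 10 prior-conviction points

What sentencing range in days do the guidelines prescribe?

2160-2460 days

Base offense level for forgery: 18.
S1 applies: 18 + 2 = 20.
S2 applies (level before this adjustment is 20 ≥ 15, so +4): 20 + 4 = 24.
S3 does not apply.
S5 applies: 24 + 3 = 27.
S6 applies: 27 − 1 = 26.
S7 applies: 26 + 2 = 28.
Level 28 exceeds the maximum of 26; capped at 26.
Final offense level: 26.
Criminal history: 10 prior points → Category C (6-10).
Level 26 falls in the 24-26 band.
Grid: Level 24-26 × Category C = 2160-2460 days.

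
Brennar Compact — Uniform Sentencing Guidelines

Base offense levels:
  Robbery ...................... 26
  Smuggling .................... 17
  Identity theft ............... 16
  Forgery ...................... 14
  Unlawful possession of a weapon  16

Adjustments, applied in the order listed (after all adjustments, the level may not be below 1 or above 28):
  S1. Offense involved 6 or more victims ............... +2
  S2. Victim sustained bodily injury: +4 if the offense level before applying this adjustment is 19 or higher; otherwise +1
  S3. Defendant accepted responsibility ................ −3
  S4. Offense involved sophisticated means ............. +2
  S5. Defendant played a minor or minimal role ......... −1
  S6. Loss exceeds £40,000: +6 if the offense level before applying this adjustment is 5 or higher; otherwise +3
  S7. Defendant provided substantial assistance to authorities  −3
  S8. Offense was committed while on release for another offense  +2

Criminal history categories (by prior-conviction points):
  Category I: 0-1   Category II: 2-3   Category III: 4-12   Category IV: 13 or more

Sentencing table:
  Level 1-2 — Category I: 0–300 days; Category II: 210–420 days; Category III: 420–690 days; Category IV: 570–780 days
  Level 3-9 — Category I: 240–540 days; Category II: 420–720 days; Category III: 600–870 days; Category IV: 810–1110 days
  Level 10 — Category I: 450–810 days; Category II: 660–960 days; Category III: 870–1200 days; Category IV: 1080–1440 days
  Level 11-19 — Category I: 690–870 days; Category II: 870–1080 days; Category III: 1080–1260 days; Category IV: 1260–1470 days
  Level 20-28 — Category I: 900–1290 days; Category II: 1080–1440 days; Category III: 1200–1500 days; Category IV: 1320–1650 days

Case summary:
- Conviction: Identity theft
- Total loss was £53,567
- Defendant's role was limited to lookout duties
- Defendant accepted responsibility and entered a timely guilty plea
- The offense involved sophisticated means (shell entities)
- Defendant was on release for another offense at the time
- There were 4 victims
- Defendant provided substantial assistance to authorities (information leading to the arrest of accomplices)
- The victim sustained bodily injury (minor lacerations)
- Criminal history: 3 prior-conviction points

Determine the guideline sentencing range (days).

1080-1440 days

Base offense level for identity theft: 16.
S2 applies (level before this adjustment is 16 < 19, so +1): 16 + 1 = 17.
S3 applies: 17 − 3 = 14.
S4 applies: 14 + 2 = 16.
S5 applies: 16 − 1 = 15.
S6 applies (level before this adjustment is 15 ≥ 5, so +6): 15 + 6 = 21.
S7 applies: 21 − 3 = 18.
S8 applies: 18 + 2 = 20.
Final offense level: 20.
Criminal history: 3 prior points → Category II (2-3).
Level 20 falls in the 20-28 band.
Grid: Level 20-28 × Category II = 1080-1440 days.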